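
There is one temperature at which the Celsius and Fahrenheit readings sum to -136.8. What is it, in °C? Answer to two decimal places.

-60.29°C

Let C be the Celsius reading. The Fahrenheit reading is F = 1.8·C + 32.
Require C + F = -136.8: (2.8)·C + 32 = -136.8.
C = (-136.8 - 32) / (2.8) = -60.29.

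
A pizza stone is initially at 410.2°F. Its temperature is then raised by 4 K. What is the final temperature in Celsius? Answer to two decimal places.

Initial temperature in Celsius: (410.2 - 32) × 5/9 = 210.1111°C.
The 4 K change is an interval; Kelvin and Celsius degrees are the same size, so ΔC = +4°C.
Final Celsius temperature: 210.1111 + 4.0000 = 214.1111°C.

214.11°C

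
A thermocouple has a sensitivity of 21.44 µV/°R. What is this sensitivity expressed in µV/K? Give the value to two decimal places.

Since only a temperature interval is involved, the additive offset between the scales drops out.
A change of 1 K is a change of 1.8°R, so per K the value is 21.44 × 1.8 = 38.59.

38.59 µV/K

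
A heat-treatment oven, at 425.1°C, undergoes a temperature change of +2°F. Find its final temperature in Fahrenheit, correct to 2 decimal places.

The 2°F change is an interval, so only the factor 5/9 applies: +2 × 5/9 = +1.1111°C.
Final Celsius temperature: 425.1000 + 1.1111 = 426.2111°C.
In Fahrenheit: 426.2111 × 1.8 + 32 = 799.18°F.

799.18°F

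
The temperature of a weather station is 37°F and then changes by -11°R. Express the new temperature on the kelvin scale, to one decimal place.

269.8 K

Initial temperature in Celsius: (37 - 32) × 5/9 = 2.7778°C.
The 11°R change is an interval, so only the factor 5/9 applies: -11 × 5/9 = -6.1111°C.
Final Celsius temperature: 2.7778 - 6.1111 = -3.3333°C.
In kelvin: -3.3333 + 273.15 = 269.8 K.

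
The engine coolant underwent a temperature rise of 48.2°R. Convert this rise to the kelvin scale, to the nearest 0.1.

26.8 K

An interval of 1°R corresponds to 5/9 K.
48.2 × 5/9 = 26.8.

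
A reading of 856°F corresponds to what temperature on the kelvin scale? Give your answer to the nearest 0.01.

730.93 K

In Celsius: (856 - 32) × 5/9 = 457.7778°C.
In kelvin: 457.7778 + 273.15 = 730.93 K.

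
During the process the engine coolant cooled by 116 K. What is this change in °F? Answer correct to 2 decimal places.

208.80°F

For a temperature interval the offset drops out; only the factor 1.8 applies.
116 × 1.8 = 208.80.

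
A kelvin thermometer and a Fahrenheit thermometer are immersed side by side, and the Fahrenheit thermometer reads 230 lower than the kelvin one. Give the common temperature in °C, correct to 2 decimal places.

Let x be the kelvin reading; then the Fahrenheit reading is 1.8·x - 459.67.
(1.8·x - 459.67) - x = -230  ⇒  (0.8)·x = 229.67  ⇒  x = 287.0875 K.
In Celsius: 287.0875 - 273.15 = 13.94°C.

13.94°C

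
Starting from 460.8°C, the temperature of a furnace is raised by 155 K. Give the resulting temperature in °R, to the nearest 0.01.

1600.11°R

The 155 K change is an interval; Kelvin and Celsius degrees are the same size, so ΔC = +155°C.
Final Celsius temperature: 460.8000 + 155.0000 = 615.8000°C.
In Rankine: 615.8000 × 1.8 + 491.67 = 1600.11°R.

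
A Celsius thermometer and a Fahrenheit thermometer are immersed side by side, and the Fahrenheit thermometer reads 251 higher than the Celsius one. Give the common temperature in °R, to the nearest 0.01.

984.42°R

Let x be the Celsius reading; then the Fahrenheit reading is 1.8·x + 32.
(1.8·x + 32) - x = 251  ⇒  (0.8)·x = 219  ⇒  x = 273.7500°C.
In Rankine: 273.7500 × 1.8 + 491.67 = 984.42°R.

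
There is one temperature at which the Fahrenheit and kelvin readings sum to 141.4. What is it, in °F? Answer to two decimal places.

-73.27°F

Let F be the Fahrenheit reading. The kelvin reading is K = 5/9·F + 255.372.
Require F + K = 141.4: (14/9)·F + 255.372 = 141.4.
F = (141.4 - 255.372) / (14/9) = -73.27.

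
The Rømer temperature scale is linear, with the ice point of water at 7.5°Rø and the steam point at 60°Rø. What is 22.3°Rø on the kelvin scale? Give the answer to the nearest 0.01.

301.34 K

Linear interpolation between the fixed points: C = (22.3 - 7.5) × 100 / (60 - 7.5) = 28.1905°C.
Then 28.1905 + 273.15 = 301.34 K.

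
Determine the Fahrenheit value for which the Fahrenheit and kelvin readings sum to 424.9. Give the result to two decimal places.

Let F be the Fahrenheit reading. The kelvin reading is K = 5/9·F + 255.372.
Require F + K = 424.9: (14/9)·F + 255.372 = 424.9.
F = (424.9 - 255.372) / (14/9) = 108.98.

108.98°F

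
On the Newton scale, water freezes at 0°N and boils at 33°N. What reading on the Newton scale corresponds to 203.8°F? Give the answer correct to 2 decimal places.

31.50°N

First in Celsius: (203.8 - 32) × 5/9 = 95.4444°C.
Linearly onto the Newton scale: 0 + (95.4444 / 100) × (33 - 0) = 31.50°N.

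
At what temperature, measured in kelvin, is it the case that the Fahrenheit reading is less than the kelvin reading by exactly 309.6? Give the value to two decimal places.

Let K be the kelvin reading. The Fahrenheit reading is F = 1.8·K - 459.67.
Require F - K = -309.6: (0.8)·K - 459.67 = -309.6.
K = (-309.6 + 459.67) / (0.8) = 187.59.

187.59 K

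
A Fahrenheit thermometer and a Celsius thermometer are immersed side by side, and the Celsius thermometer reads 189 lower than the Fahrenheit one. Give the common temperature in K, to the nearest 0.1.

Let x be the Fahrenheit reading; then the Celsius reading is 5/9·x - 17.7778.
(5/9·x - 17.7778) - x = -189  ⇒  (-4/9)·x = -171.222  ⇒  x = 385.2500°F.
In Celsius: (385.25 - 32) × 5/9 = 196.2500°C.
In kelvin: 196.2500 + 273.15 = 469.4 K.

469.4 K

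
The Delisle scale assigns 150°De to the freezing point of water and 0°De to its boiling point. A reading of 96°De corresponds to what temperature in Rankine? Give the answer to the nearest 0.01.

Linear interpolation between the fixed points: C = (96 - 150) × 100 / (0 - 150) = 36.0000°C.
Then 36.0000 × 1.8 + 491.67 = 556.47°R.

556.47°R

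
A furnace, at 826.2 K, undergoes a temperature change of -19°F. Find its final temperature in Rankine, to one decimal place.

Initial temperature in Celsius: 826.2 - 273.15 = 553.0500°C.
The 19°F change is an interval, so only the factor 5/9 applies: -19 × 5/9 = -10.5556°C.
Final Celsius temperature: 553.0500 - 10.5556 = 542.4944°C.
In Rankine: 542.4944 × 1.8 + 491.67 = 1468.2°R.

1468.2°R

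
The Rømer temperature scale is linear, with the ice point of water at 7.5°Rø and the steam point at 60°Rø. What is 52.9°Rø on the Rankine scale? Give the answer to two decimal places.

647.33°R

Linear interpolation between the fixed points: C = (52.9 - 7.5) × 100 / (60 - 7.5) = 86.4762°C.
Then 86.4762 × 1.8 + 491.67 = 647.33°R.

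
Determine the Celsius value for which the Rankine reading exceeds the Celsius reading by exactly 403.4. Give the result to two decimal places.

Let C be the Celsius reading. The Rankine reading is R = 1.8·C + 491.67.
Require R - C = 403.4: (0.8)·C + 491.67 = 403.4.
C = (403.4 - 491.67) / (0.8) = -110.34.

-110.34°C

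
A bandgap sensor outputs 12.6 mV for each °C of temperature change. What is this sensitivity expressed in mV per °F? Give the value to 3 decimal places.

The quantity depends on a temperature interval, so only the ratio of degree sizes applies; the offset between the scales is irrelevant.
A change of 1°F is a change of 5/9°C, so per °F the value is 12.6 × 5/9 = 7.000.

7.000 mV per °F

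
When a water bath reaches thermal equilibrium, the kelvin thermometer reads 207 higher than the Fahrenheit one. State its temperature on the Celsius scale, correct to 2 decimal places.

42.69°C

Let x be the Fahrenheit reading; then the kelvin reading is 5/9·x + 255.372.
(5/9·x + 255.372) - x = 207  ⇒  (-4/9)·x = -48.3722  ⇒  x = 108.8375°F.
In Celsius: (108.8375 - 32) × 5/9 = 42.69°C.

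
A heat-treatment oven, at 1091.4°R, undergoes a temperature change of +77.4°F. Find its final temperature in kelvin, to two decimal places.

Initial temperature in Celsius: (1091.4 - 491.67) × 5/9 = 333.1833°C.
The 77.4°F change is an interval, so only the factor 5/9 applies: +77.4 × 5/9 = +43.0000°C.
Final Celsius temperature: 333.1833 + 43.0000 = 376.1833°C.
In kelvin: 376.1833 + 273.15 = 649.33 K.

649.33 K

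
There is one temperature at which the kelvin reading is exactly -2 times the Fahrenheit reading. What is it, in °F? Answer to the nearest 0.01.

Let F be the Fahrenheit reading. The kelvin reading is K = 5/9·F + 255.372.
Require K = -2·F: 5/9·F + 255.372 = -2·F.
(23/9)·F = -255.372  ⇒  F = -99.93.

-99.93°F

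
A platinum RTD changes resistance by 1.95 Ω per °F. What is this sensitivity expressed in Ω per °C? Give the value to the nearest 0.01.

The quantity depends on a temperature interval, so only the ratio of degree sizes applies; the offset between the scales is irrelevant.
A change of 1°C is a change of 1.8°F, so per °C the value is 1.95 × 1.8 = 3.51.

3.51 Ω per °C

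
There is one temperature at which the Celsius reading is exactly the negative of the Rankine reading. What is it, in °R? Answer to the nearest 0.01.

Let R be the Rankine reading. The Celsius reading is C = 5/9·R - 273.15.
Require C = -1·R: 5/9·R - 273.15 = -1·R.
(14/9)·R = 273.15  ⇒  R = 175.60.

175.60°R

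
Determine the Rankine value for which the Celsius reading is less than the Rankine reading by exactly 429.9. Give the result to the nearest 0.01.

352.69°R

Let R be the Rankine reading. The Celsius reading is C = 5/9·R - 273.15.
Require C - R = -429.9: (-4/9)·R - 273.15 = -429.9.
R = (-429.9 + 273.15) / (-4/9) = 352.69.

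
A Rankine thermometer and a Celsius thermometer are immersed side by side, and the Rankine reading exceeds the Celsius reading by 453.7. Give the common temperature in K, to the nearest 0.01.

Let x be the Rankine reading; then the Celsius reading is 5/9·x - 273.15.
(5/9·x - 273.15) - x = -453.7  ⇒  (-4/9)·x = -180.55  ⇒  x = 406.2375°R.
In Celsius: (406.2375 - 491.67) × 5/9 = -47.4625°C.
In kelvin: -47.4625 + 273.15 = 225.69 K.

225.69 K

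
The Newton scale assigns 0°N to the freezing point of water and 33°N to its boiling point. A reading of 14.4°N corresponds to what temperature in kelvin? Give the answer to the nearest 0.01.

Linear interpolation between the fixed points: C = (14.4 - 0) × 100 / (33 - 0) = 43.6364°C.
Then 43.6364 + 273.15 = 316.79 K.

316.79 K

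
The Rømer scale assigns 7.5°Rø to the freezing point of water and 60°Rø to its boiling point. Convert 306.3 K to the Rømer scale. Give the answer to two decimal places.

First in Celsius: 306.3 - 273.15 = 33.1500°C.
Linearly onto the Rømer scale: 7.5 + (33.1500 / 100) × (60 - 7.5) = 24.90°Rø.

24.90°Rø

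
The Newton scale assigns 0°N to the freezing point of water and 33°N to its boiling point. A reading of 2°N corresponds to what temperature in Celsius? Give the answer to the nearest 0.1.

Linear interpolation between the fixed points: C = (2 - 0) × 100 / (33 - 0) = 6.0606°C.

6.1°C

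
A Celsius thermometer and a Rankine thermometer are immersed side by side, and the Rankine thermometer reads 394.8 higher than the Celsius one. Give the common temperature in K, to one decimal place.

Let x be the Celsius reading; then the Rankine reading is 1.8·x + 491.67.
(1.8·x + 491.67) - x = 394.8  ⇒  (0.8)·x = -96.87  ⇒  x = -121.0875°C.
In kelvin: -121.0875 + 273.15 = 152.1 K.

152.1 K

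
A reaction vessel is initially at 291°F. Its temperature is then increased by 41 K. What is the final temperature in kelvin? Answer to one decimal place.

Initial temperature in Celsius: (291 - 32) × 5/9 = 143.8889°C.
The 41 K change is an interval; Kelvin and Celsius degrees are the same size, so ΔC = +41°C.
Final Celsius temperature: 143.8889 + 41.0000 = 184.8889°C.
In kelvin: 184.8889 + 273.15 = 458.0 K.

458.0 K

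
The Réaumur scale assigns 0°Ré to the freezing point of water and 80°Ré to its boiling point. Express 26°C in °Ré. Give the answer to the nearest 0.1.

Linearly onto the Réaumur scale: 0 + (26.0000 / 100) × (80 - 0) = 20.8°Ré.

20.8°Ré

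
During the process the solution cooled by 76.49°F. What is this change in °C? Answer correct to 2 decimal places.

Only the scale ratio 5/9 matters for a change in temperature.
76.49 × 5/9 = 42.49.

42.49°C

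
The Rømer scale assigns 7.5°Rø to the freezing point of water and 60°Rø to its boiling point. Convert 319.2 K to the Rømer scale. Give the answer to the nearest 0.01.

First in Celsius: 319.2 - 273.15 = 46.0500°C.
Linearly onto the Rømer scale: 7.5 + (46.0500 / 100) × (60 - 7.5) = 31.68°Rø.

31.68°Rø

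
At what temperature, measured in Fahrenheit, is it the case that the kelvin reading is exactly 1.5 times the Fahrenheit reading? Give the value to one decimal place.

Let F be the Fahrenheit reading. The kelvin reading is K = 5/9·F + 255.372.
Require K = 1.5·F: 5/9·F + 255.372 = 1.5·F.
(-17/18)·F = -255.372  ⇒  F = 270.4.

270.4°F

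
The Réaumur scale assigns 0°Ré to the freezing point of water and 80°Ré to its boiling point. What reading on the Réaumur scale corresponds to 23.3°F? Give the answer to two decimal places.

First in Celsius: (23.3 - 32) × 5/9 = -4.8333°C.
Linearly onto the Réaumur scale: 0 + (-4.8333 / 100) × (80 - 0) = -3.87°Ré.

-3.87°Ré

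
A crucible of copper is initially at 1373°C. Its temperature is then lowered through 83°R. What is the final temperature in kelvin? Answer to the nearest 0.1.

The 83°R change is an interval, so only the factor 5/9 applies: -83 × 5/9 = -46.1111°C.
Final Celsius temperature: 1373.0000 - 46.1111 = 1326.8889°C.
In kelvin: 1326.8889 + 273.15 = 1600.0 K.

1600.0 K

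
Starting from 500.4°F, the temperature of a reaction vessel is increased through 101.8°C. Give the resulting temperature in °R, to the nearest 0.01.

1143.31°R

Initial temperature in Celsius: (500.4 - 32) × 5/9 = 260.2222°C.
Final Celsius temperature: 260.2222 + 101.8000 = 362.0222°C.
In Rankine: 362.0222 × 1.8 + 491.67 = 1143.31°R.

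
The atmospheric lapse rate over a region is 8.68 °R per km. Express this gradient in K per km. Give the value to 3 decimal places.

The quantity depends on a temperature interval, so only the ratio of degree sizes applies; the offset between the scales is irrelevant.
A change of 1°R is a change of 5/9 K, so 8.68 × 5/9 = 4.822.

4.822 K/km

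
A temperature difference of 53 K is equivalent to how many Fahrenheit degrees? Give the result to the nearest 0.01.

95.40°F

For a temperature interval the offset drops out; only the factor 1.8 applies.
53 × 1.8 = 95.40.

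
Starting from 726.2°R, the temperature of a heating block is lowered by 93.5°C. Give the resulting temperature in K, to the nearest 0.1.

Initial temperature in Celsius: (726.2 - 491.67) × 5/9 = 130.2944°C.
Final Celsius temperature: 130.2944 - 93.5000 = 36.7944°C.
In kelvin: 36.7944 + 273.15 = 309.9 K.

309.9 K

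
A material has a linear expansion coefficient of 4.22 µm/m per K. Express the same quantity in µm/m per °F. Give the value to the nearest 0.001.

The quantity depends on a temperature interval, so only the ratio of degree sizes applies; the offset between the scales is irrelevant.
A change of 1°F is a change of 5/9 K, so per °F the value is 4.22 × 5/9 = 2.344.

2.344 µm/m per °F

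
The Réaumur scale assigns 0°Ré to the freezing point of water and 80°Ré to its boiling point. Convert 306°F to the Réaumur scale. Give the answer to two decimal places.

First in Celsius: (306 - 32) × 5/9 = 152.2222°C.
Linearly onto the Réaumur scale: 0 + (152.2222 / 100) × (80 - 0) = 121.78°Ré.

121.78°Ré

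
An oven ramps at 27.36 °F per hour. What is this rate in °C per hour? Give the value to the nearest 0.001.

15.200 °C/hour

Since only a temperature interval is involved, the additive offset between the scales drops out.
A change of 1°F is a change of 5/9°C, so 27.36 × 5/9 = 15.200.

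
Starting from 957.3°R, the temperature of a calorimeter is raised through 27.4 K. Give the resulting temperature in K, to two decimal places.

559.23 K

Initial temperature in Celsius: (957.3 - 491.67) × 5/9 = 258.6833°C.
The 27.4 K change is an interval; Kelvin and Celsius degrees are the same size, so ΔC = +27.4°C.
Final Celsius temperature: 258.6833 + 27.4000 = 286.0833°C.
In kelvin: 286.0833 + 273.15 = 559.23 K.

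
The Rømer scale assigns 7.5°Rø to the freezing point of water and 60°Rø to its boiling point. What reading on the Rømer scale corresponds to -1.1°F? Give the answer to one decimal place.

-2.2°Rø

First in Celsius: (-1.1 - 32) × 5/9 = -18.3889°C.
Linearly onto the Rømer scale: 7.5 + (-18.3889 / 100) × (60 - 7.5) = -2.2°Rø.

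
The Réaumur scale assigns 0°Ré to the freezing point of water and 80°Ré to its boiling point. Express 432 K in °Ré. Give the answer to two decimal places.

127.08°Ré

First in Celsius: 432 - 273.15 = 158.8500°C.
Linearly onto the Réaumur scale: 0 + (158.8500 / 100) × (80 - 0) = 127.08°Ré.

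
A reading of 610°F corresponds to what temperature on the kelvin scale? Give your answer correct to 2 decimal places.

594.26 K

In Celsius: (610 - 32) × 5/9 = 321.1111°C.
In kelvin: 321.1111 + 273.15 = 594.26 K.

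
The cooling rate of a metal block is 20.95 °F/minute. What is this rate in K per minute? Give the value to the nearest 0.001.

The quantity depends on a temperature interval, so only the ratio of degree sizes applies; the offset between the scales is irrelevant.
A change of 1°F is a change of 5/9 K, so 20.95 × 5/9 = 11.639.

11.639 K/minute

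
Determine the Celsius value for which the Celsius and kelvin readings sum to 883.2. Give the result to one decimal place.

Let C be the Celsius reading. The kelvin reading is K = 1·C + 273.15.
Require C + K = 883.2: (2)·C + 273.15 = 883.2.
C = (883.2 - 273.15) / (2) = 305.0.

305.0°C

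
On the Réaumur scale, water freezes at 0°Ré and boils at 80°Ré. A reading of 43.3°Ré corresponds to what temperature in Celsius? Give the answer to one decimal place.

Linear interpolation between the fixed points: C = (43.3 - 0) × 100 / (80 - 0) = 54.1250°C.

54.1°C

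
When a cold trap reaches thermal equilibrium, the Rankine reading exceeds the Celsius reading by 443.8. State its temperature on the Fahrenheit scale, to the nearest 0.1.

-75.7°F

Let x be the Celsius reading; then the Rankine reading is 1.8·x + 491.67.
(1.8·x + 491.67) - x = 443.8  ⇒  (0.8)·x = -47.87  ⇒  x = -59.8375°C.
In Fahrenheit: -59.8375 × 1.8 + 32 = -75.7°F.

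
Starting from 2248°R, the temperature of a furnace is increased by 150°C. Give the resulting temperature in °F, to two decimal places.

Initial temperature in Celsius: (2248 - 491.67) × 5/9 = 975.7389°C.
Final Celsius temperature: 975.7389 + 150.0000 = 1125.7389°C.
In Fahrenheit: 1125.7389 × 1.8 + 32 = 2058.33°F.

2058.33°F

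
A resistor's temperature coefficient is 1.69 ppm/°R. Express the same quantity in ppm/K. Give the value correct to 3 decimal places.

Since only a temperature interval is involved, the additive offset between the scales drops out.
A change of 1 K is a change of 1.8°R, so per K the value is 1.69 × 1.8 = 3.042.

3.042 ppm/K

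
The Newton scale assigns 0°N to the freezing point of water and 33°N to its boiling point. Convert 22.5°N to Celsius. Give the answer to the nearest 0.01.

68.18°C

Linear interpolation between the fixed points: C = (22.5 - 0) × 100 / (33 - 0) = 68.1818°C.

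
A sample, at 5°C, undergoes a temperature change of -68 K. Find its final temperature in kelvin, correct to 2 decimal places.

210.15 K

The 68 K change is an interval; Kelvin and Celsius degrees are the same size, so ΔC = -68°C.
Final Celsius temperature: 5.0000 - 68.0000 = -63.0000°C.
In kelvin: -63.0000 + 273.15 = 210.15 K.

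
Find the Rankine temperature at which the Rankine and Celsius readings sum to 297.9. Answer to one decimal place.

367.1°R

Let R be the Rankine reading. The Celsius reading is C = 5/9·R - 273.15.
Require R + C = 297.9: (14/9)·R - 273.15 = 297.9.
R = (297.9 + 273.15) / (14/9) = 367.1.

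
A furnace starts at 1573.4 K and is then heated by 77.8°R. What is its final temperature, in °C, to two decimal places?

Initial temperature in Celsius: 1573.4 - 273.15 = 1300.2500°C.
The 77.8°R change is an interval, so only the factor 5/9 applies: +77.8 × 5/9 = +43.2222°C.
Final Celsius temperature: 1300.2500 + 43.2222 = 1343.4722°C.

1343.47°C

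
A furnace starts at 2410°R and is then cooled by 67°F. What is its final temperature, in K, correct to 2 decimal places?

1301.67 K

Initial temperature in Celsius: (2410 - 491.67) × 5/9 = 1065.7389°C.
The 67°F change is an interval, so only the factor 5/9 applies: -67 × 5/9 = -37.2222°C.
Final Celsius temperature: 1065.7389 - 37.2222 = 1028.5167°C.
In kelvin: 1028.5167 + 273.15 = 1301.67 K.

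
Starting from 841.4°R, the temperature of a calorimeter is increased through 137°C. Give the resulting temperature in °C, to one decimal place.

331.3°C

Initial temperature in Celsius: (841.4 - 491.67) × 5/9 = 194.2944°C.
Final Celsius temperature: 194.2944 + 137.0000 = 331.2944°C.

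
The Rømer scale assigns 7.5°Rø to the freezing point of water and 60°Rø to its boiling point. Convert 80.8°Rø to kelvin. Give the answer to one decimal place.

412.8 K

Linear interpolation between the fixed points: C = (80.8 - 7.5) × 100 / (60 - 7.5) = 139.6190°C.
Then 139.6190 + 273.15 = 412.8 K.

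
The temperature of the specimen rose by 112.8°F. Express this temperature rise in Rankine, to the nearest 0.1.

112.8°R

Fahrenheit and Rankine degrees are the same size, so the interval is unchanged: 112.8.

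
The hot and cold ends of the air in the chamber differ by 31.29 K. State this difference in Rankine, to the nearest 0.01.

56.32°R

For a temperature interval the offset drops out; only the factor 1.8 applies.
31.29 × 1.8 = 56.32.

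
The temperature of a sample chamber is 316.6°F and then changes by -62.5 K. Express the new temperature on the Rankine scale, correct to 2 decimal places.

Initial temperature in Celsius: (316.6 - 32) × 5/9 = 158.1111°C.
The 62.5 K change is an interval; Kelvin and Celsius degrees are the same size, so ΔC = -62.5°C.
Final Celsius temperature: 158.1111 - 62.5000 = 95.6111°C.
In Rankine: 95.6111 × 1.8 + 491.67 = 663.77°R.

663.77°R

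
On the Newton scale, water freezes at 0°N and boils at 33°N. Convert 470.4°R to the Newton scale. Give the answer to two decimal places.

-3.90°N

First in Celsius: (470.4 - 491.67) × 5/9 = -11.8167°C.
Linearly onto the Newton scale: 0 + (-11.8167 / 100) × (33 - 0) = -3.90°N.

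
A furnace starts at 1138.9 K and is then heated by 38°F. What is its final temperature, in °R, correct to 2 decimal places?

2088.02°R

Initial temperature in Celsius: 1138.9 - 273.15 = 865.7500°C.
The 38°F change is an interval, so only the factor 5/9 applies: +38 × 5/9 = +21.1111°C.
Final Celsius temperature: 865.7500 + 21.1111 = 886.8611°C.
In Rankine: 886.8611 × 1.8 + 491.67 = 2088.02°R.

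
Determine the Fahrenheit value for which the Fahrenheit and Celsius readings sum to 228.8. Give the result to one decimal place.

Let F be the Fahrenheit reading. The Celsius reading is C = 5/9·F - 17.7778.
Require F + C = 228.8: (14/9)·F - 17.7778 = 228.8.
F = (228.8 + 17.7778) / (14/9) = 158.5.

158.5°F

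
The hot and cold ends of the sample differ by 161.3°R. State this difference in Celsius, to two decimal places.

89.61°C

For a temperature interval the offset drops out; only the factor 5/9 applies.
161.3 × 5/9 = 89.61.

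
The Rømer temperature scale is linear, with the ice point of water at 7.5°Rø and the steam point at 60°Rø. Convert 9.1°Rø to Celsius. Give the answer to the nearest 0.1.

Linear interpolation between the fixed points: C = (9.1 - 7.5) × 100 / (60 - 7.5) = 3.0476°C.

3.0°C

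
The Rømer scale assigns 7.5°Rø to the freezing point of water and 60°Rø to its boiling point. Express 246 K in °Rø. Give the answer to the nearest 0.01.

First in Celsius: 246 - 273.15 = -27.1500°C.
Linearly onto the Rømer scale: 7.5 + (-27.1500 / 100) × (60 - 7.5) = -6.75°Rø.

-6.75°Rø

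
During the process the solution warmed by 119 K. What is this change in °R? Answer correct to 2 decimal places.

214.20°R

For a temperature interval the offset drops out; only the factor 1.8 applies.
119 × 1.8 = 214.20.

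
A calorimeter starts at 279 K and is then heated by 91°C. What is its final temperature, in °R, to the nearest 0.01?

Initial temperature in Celsius: 279 - 273.15 = 5.8500°C.
Final Celsius temperature: 5.8500 + 91.0000 = 96.8500°C.
In Rankine: 96.8500 × 1.8 + 491.67 = 666.00°R.

666.00°R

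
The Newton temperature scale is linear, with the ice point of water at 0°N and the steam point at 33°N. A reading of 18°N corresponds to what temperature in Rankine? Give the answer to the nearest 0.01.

589.85°R

Linear interpolation between the fixed points: C = (18 - 0) × 100 / (33 - 0) = 54.5455°C.
Then 54.5455 × 1.8 + 491.67 = 589.85°R.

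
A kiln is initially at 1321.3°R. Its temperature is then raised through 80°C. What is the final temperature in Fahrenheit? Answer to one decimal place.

1005.6°F

Initial temperature in Celsius: (1321.3 - 491.67) × 5/9 = 460.9056°C.
Final Celsius temperature: 460.9056 + 80.0000 = 540.9056°C.
In Fahrenheit: 540.9056 × 1.8 + 32 = 1005.6°F.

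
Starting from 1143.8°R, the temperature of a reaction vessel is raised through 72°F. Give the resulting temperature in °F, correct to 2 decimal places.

756.13°F

Initial temperature in Celsius: (1143.8 - 491.67) × 5/9 = 362.2944°C.
The 72°F change is an interval, so only the factor 5/9 applies: +72 × 5/9 = +40.0000°C.
Final Celsius temperature: 362.2944 + 40.0000 = 402.2944°C.
In Fahrenheit: 402.2944 × 1.8 + 32 = 756.13°F.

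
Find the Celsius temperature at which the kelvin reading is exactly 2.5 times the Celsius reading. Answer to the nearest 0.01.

Let C be the Celsius reading. The kelvin reading is K = 1·C + 273.15.
Require K = 2.5·C: 1·C + 273.15 = 2.5·C.
(-1.5)·C = -273.15  ⇒  C = 182.10.

182.10°C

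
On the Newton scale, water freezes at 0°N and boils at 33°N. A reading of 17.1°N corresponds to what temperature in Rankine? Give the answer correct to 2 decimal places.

584.94°R

Linear interpolation between the fixed points: C = (17.1 - 0) × 100 / (33 - 0) = 51.8182°C.
Then 51.8182 × 1.8 + 491.67 = 584.94°R.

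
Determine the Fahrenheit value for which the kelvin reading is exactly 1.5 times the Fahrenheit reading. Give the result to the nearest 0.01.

Let F be the Fahrenheit reading. The kelvin reading is K = 5/9·F + 255.372.
Require K = 1.5·F: 5/9·F + 255.372 = 1.5·F.
(-17/18)·F = -255.372  ⇒  F = 270.39.

270.39°F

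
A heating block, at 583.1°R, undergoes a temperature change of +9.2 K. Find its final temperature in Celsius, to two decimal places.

59.99°C

Initial temperature in Celsius: (583.1 - 491.67) × 5/9 = 50.7944°C.
The 9.2 K change is an interval; Kelvin and Celsius degrees are the same size, so ΔC = +9.2°C.
Final Celsius temperature: 50.7944 + 9.2000 = 59.9944°C.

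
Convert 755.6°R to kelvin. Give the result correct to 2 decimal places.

419.78 K

In Celsius: (755.6 - 491.67) × 5/9 = 146.6278°C.
In kelvin: 146.6278 + 273.15 = 419.78 K.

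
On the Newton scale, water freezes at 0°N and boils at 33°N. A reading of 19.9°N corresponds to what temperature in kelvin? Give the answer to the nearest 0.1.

Linear interpolation between the fixed points: C = (19.9 - 0) × 100 / (33 - 0) = 60.3030°C.
Then 60.3030 + 273.15 = 333.5 K.

333.5 K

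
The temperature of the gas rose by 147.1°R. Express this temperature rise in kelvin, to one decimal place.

81.7 K

Only the scale ratio 5/9 matters for a change in temperature.
147.1 × 5/9 = 81.7.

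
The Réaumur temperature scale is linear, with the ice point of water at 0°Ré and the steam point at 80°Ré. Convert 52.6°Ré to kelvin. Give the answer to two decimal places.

338.90 K

Linear interpolation between the fixed points: C = (52.6 - 0) × 100 / (80 - 0) = 65.7500°C.
Then 65.7500 + 273.15 = 338.90 K.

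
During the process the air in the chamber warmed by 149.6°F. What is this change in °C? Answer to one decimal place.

An interval of 1°F corresponds to 5/9°C.
149.6 × 5/9 = 83.1.

83.1°C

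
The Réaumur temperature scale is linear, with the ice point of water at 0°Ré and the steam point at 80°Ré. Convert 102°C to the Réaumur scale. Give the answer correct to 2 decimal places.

Linearly onto the Réaumur scale: 0 + (102.0000 / 100) × (80 - 0) = 81.60°Ré.

81.60°Ré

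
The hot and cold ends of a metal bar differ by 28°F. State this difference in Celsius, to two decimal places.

An interval of 1°F corresponds to 5/9°C.
28 × 5/9 = 15.56.

15.56°C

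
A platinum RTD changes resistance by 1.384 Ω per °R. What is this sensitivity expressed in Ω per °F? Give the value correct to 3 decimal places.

Since only a temperature interval is involved, the additive offset between the scales drops out.
A change of 1°F is a change of 1°R, so per °F the value is 1.384 × 1 = 1.384.

1.384 Ω per °F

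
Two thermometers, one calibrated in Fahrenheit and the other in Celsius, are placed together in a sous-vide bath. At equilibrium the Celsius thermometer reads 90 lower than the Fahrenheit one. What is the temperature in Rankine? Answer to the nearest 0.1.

Let x be the Fahrenheit reading; then the Celsius reading is 5/9·x - 17.7778.
(5/9·x - 17.7778) - x = -90  ⇒  (-4/9)·x = -72.2222  ⇒  x = 162.5000°F.
In Celsius: (162.5 - 32) × 5/9 = 72.5000°C.
In Rankine: 72.5000 × 1.8 + 491.67 = 622.2°R.

622.2°R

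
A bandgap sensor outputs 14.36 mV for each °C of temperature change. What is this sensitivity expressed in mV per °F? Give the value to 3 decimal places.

7.978 mV per °F

The quantity depends on a temperature interval, so only the ratio of degree sizes applies; the offset between the scales is irrelevant.
A change of 1°F is a change of 5/9°C, so per °F the value is 14.36 × 5/9 = 7.978.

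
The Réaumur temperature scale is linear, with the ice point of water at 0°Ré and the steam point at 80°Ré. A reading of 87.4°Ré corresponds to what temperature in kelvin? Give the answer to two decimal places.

382.40 K

Linear interpolation between the fixed points: C = (87.4 - 0) × 100 / (80 - 0) = 109.2500°C.
Then 109.2500 + 273.15 = 382.40 K.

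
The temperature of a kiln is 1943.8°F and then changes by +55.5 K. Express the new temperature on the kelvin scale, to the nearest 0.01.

Initial temperature in Celsius: (1943.8 - 32) × 5/9 = 1062.1111°C.
The 55.5 K change is an interval; Kelvin and Celsius degrees are the same size, so ΔC = +55.5°C.
Final Celsius temperature: 1062.1111 + 55.5000 = 1117.6111°C.
In kelvin: 1117.6111 + 273.15 = 1390.76 K.

1390.76 K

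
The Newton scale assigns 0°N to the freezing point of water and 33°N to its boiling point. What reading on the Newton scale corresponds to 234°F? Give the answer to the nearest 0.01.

37.03°N

First in Celsius: (234 - 32) × 5/9 = 112.2222°C.
Linearly onto the Newton scale: 0 + (112.2222 / 100) × (33 - 0) = 37.03°N.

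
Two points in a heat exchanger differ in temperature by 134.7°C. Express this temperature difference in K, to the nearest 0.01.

134.70 K

Celsius and kelvin degrees are the same size, so the interval is unchanged: 134.70.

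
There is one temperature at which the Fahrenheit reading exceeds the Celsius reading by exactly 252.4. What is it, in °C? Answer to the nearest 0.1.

275.5°C

Let C be the Celsius reading. The Fahrenheit reading is F = 1.8·C + 32.
Require F - C = 252.4: (0.8)·C + 32 = 252.4.
C = (252.4 - 32) / (0.8) = 275.5.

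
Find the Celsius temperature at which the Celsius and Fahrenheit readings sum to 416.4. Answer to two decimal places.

137.29°C

Let C be the Celsius reading. The Fahrenheit reading is F = 1.8·C + 32.
Require C + F = 416.4: (2.8)·C + 32 = 416.4.
C = (416.4 - 32) / (2.8) = 137.29.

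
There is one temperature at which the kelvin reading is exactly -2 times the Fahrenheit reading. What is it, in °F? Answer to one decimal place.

-99.9°F

Let F be the Fahrenheit reading. The kelvin reading is K = 5/9·F + 255.372.
Require K = -2·F: 5/9·F + 255.372 = -2·F.
(23/9)·F = -255.372  ⇒  F = -99.9.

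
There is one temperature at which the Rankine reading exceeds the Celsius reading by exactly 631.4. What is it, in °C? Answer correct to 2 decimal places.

174.66°C

Let C be the Celsius reading. The Rankine reading is R = 1.8·C + 491.67.
Require R - C = 631.4: (0.8)·C + 491.67 = 631.4.
C = (631.4 - 491.67) / (0.8) = 174.66.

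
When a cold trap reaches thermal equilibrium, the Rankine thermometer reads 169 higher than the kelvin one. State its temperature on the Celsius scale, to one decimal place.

-61.9°C

Let x be the kelvin reading; then the Rankine reading is 1.8·x.
(1.8·x) - x = 169  ⇒  (0.8)·x = 169  ⇒  x = 211.2500 K.
In Celsius: 211.25 - 273.15 = -61.9°C.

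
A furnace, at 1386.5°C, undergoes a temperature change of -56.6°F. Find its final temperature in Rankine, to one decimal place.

2930.8°R

The 56.6°F change is an interval, so only the factor 5/9 applies: -56.6 × 5/9 = -31.4444°C.
Final Celsius temperature: 1386.5000 - 31.4444 = 1355.0556°C.
In Rankine: 1355.0556 × 1.8 + 491.67 = 2930.8°R.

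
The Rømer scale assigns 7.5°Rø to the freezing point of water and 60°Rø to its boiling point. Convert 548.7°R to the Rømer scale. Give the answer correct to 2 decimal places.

First in Celsius: (548.7 - 491.67) × 5/9 = 31.6833°C.
Linearly onto the Rømer scale: 7.5 + (31.6833 / 100) × (60 - 7.5) = 24.13°Rø.

24.13°Rø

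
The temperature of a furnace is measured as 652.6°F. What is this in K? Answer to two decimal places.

In Celsius: (652.6 - 32) × 5/9 = 344.7778°C.
In kelvin: 344.7778 + 273.15 = 617.93 K.

617.93 K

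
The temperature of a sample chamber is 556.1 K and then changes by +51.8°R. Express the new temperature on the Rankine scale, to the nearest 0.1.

1052.8°R

Initial temperature in Celsius: 556.1 - 273.15 = 282.9500°C.
The 51.8°R change is an interval, so only the factor 5/9 applies: +51.8 × 5/9 = +28.7778°C.
Final Celsius temperature: 282.9500 + 28.7778 = 311.7278°C.
In Rankine: 311.7278 × 1.8 + 491.67 = 1052.8°R.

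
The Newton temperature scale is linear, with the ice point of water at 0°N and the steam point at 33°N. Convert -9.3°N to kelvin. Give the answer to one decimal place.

Linear interpolation between the fixed points: C = (-9.3 - 0) × 100 / (33 - 0) = -28.1818°C.
Then -28.1818 + 273.15 = 245.0 K.

245.0 K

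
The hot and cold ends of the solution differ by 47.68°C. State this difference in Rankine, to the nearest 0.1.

For a temperature interval the offset drops out; only the factor 1.8 applies.
47.68 × 1.8 = 85.8.

85.8°R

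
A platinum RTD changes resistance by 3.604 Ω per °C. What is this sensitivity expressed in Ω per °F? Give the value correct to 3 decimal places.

The quantity depends on a temperature interval, so only the ratio of degree sizes applies; the offset between the scales is irrelevant.
A change of 1°F is a change of 5/9°C, so per °F the value is 3.604 × 5/9 = 2.002.

2.002 Ω per °F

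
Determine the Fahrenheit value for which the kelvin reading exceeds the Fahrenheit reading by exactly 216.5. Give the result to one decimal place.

Let F be the Fahrenheit reading. The kelvin reading is K = 5/9·F + 255.372.
Require K - F = 216.5: (-4/9)·F + 255.372 = 216.5.
F = (216.5 - 255.372) / (-4/9) = 87.5.

87.5°F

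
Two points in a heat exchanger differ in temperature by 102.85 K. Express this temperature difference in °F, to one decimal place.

185.1°F

For a temperature interval the offset drops out; only the factor 1.8 applies.
102.85 × 1.8 = 185.1.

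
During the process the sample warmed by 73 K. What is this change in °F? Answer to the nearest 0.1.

131.4°F

An interval of 1 K corresponds to 1.8°F.
73 × 1.8 = 131.4.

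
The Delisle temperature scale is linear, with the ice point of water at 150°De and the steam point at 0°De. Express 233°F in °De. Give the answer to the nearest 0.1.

First in Celsius: (233 - 32) × 5/9 = 111.6667°C.
Linearly onto the Delisle scale: 150 + (111.6667 / 100) × (0 - 150) = -17.5°De.

-17.5°De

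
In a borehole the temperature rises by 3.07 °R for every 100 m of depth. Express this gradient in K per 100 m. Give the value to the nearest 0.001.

1.706 K/100 m

Since only a temperature interval is involved, the additive offset between the scales drops out.
A change of 1°R is a change of 5/9 K, so 3.07 × 5/9 = 1.706.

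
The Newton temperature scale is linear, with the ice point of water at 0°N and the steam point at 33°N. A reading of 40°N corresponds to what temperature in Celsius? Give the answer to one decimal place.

Linear interpolation between the fixed points: C = (40 - 0) × 100 / (33 - 0) = 121.2121°C.

121.2°C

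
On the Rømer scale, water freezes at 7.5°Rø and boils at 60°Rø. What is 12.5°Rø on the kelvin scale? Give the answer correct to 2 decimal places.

Linear interpolation between the fixed points: C = (12.5 - 7.5) × 100 / (60 - 7.5) = 9.5238°C.
Then 9.5238 + 273.15 = 282.67 K.

282.67 K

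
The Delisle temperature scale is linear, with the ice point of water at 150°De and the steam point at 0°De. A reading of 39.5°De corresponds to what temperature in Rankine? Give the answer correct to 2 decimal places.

624.27°R

Linear interpolation between the fixed points: C = (39.5 - 150) × 100 / (0 - 150) = 73.6667°C.
Then 73.6667 × 1.8 + 491.67 = 624.27°R.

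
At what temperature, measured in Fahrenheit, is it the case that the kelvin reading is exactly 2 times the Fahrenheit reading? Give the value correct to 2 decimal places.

Let F be the Fahrenheit reading. The kelvin reading is K = 5/9·F + 255.372.
Require K = 2·F: 5/9·F + 255.372 = 2·F.
(-13/9)·F = -255.372  ⇒  F = 176.80.

176.80°F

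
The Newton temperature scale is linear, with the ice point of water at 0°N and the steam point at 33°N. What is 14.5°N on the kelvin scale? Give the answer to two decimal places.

Linear interpolation between the fixed points: C = (14.5 - 0) × 100 / (33 - 0) = 43.9394°C.
Then 43.9394 + 273.15 = 317.09 K.

317.09 K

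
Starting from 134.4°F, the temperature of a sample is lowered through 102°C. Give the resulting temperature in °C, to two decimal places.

-45.11°C

Initial temperature in Celsius: (134.4 - 32) × 5/9 = 56.8889°C.
Final Celsius temperature: 56.8889 - 102.0000 = -45.1111°C.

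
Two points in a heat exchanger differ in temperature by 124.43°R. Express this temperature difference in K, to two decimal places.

69.13 K

Only the scale ratio 5/9 matters for a change in temperature.
124.43 × 5/9 = 69.13.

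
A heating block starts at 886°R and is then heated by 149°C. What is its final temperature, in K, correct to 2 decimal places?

641.22 K

Initial temperature in Celsius: (886 - 491.67) × 5/9 = 219.0722°C.
Final Celsius temperature: 219.0722 + 149.0000 = 368.0722°C.
In kelvin: 368.0722 + 273.15 = 641.22 K.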